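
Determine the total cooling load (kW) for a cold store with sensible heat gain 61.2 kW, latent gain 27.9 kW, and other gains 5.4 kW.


Q_total = Q_s + Q_l + Q_misc
Q_total = 61.2 + 27.9 + 5.4
Q_total = 94.5 kW

94.5


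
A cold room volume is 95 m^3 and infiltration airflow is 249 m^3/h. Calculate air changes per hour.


ACH = flow / volume
ACH = 249 / 95
ACH = 2.621

2.621


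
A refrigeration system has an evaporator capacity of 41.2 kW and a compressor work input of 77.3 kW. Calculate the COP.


COP = Q_evap / W
COP = 41.2 / 77.3
COP = 0.533

0.533


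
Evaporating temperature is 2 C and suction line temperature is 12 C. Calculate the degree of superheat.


Superheat = T_suction - T_evap
Superheat = 12 - (2)
Superheat = 10 K

10


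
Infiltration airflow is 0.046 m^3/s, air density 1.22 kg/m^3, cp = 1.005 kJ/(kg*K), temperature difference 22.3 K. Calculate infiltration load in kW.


Q = V_dot * rho * cp * dT
Q = 0.046 * 1.22 * 1.005 * 22.3
Q = 1.258 kW

1.258


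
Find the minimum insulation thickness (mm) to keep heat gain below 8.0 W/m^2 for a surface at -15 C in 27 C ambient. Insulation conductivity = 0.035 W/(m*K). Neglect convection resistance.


dT = 27 - (-15) = 42 K
thickness = k * dT / q_max * 1000
thickness = 0.035 * 42 / 8.0 * 1000
thickness = 183.8 mm

183.8


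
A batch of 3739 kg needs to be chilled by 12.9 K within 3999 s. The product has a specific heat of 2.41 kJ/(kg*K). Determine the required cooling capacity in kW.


Q = m * cp * dT / t
Q = 3739 * 2.41 * 12.9 / 3999
Q = 29.068 kW

29.068


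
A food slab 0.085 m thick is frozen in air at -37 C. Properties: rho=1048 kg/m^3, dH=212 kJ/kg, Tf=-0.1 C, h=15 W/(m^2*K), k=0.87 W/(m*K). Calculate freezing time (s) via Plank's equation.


dT = -0.1 - (-37) = 36.9 K
term1 = a/(2h) = 0.085/(2*15) = 0.002833333333
term2 = a^2/(8k) = 0.085^2/(8*0.87) = 0.001038074713
t = rho*dH*1000/dT * (term1 + term2)
t = 1048*212*1000/36.9 * (0.002833333333 + 0.001038074713)
t = 23310 s

23310


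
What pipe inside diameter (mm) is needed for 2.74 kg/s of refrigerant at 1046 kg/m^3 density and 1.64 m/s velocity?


A = m_dot / (rho * v) = 2.74 / (1046 * 1.64) = 0.001597257846 m^2
d = sqrt(4*A/pi) * 1000
d = 45.1 mm

45.1


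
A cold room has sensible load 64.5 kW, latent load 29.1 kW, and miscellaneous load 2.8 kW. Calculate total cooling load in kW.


Q_total = Q_s + Q_l + Q_misc
Q_total = 64.5 + 29.1 + 2.8
Q_total = 96.4 kW

96.4


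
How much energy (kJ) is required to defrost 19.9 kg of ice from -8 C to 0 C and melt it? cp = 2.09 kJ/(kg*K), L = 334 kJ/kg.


Sensible heat = cp * dT = 2.09 * 8 = 16.72 kJ/kg
Total per kg = 16.72 + 334 = 350.72 kJ/kg
Q = m * total = 19.9 * 350.72
Q = 6979.3 kJ

6979.3


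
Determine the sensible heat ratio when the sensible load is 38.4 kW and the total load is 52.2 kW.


SHR = Q_sensible / Q_total
SHR = 38.4 / 52.2
SHR = 0.736

0.736


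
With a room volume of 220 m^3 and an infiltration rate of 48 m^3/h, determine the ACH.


ACH = flow / volume
ACH = 48 / 220
ACH = 0.218

0.218


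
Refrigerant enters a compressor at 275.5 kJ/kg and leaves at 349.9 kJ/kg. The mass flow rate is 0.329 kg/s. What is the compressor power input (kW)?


dh = 349.9 - 275.5 = 74.4 kJ/kg
W = m_dot * dh = 0.329 * 74.4 = 24.48 kW

24.48


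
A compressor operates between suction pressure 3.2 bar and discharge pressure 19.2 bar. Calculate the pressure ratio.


PR = P_high / P_low
PR = 19.2 / 3.2
PR = 6.0

6.0


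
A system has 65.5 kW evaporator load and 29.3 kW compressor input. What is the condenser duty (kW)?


Q_cond = Q_evap + W
Q_cond = 65.5 + 29.3
Q_cond = 94.8 kW

94.8


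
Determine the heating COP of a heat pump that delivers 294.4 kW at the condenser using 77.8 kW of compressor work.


COP_hp = Q_cond / W
COP_hp = 294.4 / 77.8
COP_hp = 3.784

3.784


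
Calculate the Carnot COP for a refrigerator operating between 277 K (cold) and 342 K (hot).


dT = 342 - 277 = 65 K
COP_carnot = T_cold / dT = 277 / 65
COP_carnot = 4.262

4.262


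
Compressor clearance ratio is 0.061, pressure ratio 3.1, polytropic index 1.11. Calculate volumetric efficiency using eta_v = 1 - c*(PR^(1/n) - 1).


PR^(1/n) = 3.1^(1/1.11) = 2.77120206
eta_v = 1 - 0.061 * (2.77120206 - 1)
eta_v = 0.892

0.892


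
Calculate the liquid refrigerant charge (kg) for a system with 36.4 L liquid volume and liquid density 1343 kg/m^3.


Charge = V * rho / 1000
Charge = 36.4 * 1343 / 1000
Charge = 48.89 kg

48.89


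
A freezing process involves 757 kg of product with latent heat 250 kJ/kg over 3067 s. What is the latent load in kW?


Q_lat = m * h_fg / t
Q_lat = 757 * 250 / 3067
Q_lat = 61.71 kW

61.71


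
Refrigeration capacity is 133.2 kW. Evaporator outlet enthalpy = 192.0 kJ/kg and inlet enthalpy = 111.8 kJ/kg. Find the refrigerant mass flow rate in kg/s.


dh = 192.0 - 111.8 = 80.2 kJ/kg
m_dot = Q / dh = 133.2 / 80.2 = 1.6608 kg/s

1.6608


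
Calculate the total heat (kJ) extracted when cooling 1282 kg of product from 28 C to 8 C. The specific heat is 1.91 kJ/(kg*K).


dT = 28 - (8) = 20 K
Q = m * cp * dT = 1282 * 1.91 * 20
Q = 48972 kJ

48972


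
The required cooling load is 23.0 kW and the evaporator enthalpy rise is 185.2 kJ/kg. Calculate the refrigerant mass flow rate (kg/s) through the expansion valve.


m_dot = Q / dh
m_dot = 23.0 / 185.2
m_dot = 0.1242 kg/s

0.1242


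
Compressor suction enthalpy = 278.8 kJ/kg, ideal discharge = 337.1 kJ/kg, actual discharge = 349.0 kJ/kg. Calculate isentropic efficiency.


dh_ideal = 337.1 - 278.8 = 58.3 kJ/kg
dh_actual = 349.0 - 278.8 = 70.2 kJ/kg
eta_s = dh_ideal / dh_actual = 58.3 / 70.2
eta_s = 0.8305

0.8305


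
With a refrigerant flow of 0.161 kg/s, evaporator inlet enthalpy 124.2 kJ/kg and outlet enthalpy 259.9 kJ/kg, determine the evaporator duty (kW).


dh = 259.9 - 124.2 = 135.7 kJ/kg
Q_evap = m_dot * dh = 0.161 * 135.7
Q_evap = 21.85 kW

21.85


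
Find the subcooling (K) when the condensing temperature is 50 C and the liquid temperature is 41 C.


Subcooling = T_cond - T_liquid
Subcooling = 50 - 41
Subcooling = 9 K

9


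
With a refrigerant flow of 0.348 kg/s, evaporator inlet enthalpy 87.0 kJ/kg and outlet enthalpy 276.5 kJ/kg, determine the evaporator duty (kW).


dh = 276.5 - 87.0 = 189.5 kJ/kg
Q_evap = m_dot * dh = 0.348 * 189.5
Q_evap = 65.95 kW

65.95


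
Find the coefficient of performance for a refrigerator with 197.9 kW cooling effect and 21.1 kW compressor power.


COP = Q_evap / W
COP = 197.9 / 21.1
COP = 9.379

9.379


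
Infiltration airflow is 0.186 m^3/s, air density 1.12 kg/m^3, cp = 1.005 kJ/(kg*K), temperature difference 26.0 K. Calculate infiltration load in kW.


Q = V_dot * rho * cp * dT
Q = 0.186 * 1.12 * 1.005 * 26.0
Q = 5.443 kW

5.443


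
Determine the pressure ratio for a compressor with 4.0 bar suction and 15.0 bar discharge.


PR = P_high / P_low
PR = 15.0 / 4.0
PR = 3.75

3.75


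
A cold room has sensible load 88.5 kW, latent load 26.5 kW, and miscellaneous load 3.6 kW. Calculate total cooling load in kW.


Q_total = Q_s + Q_l + Q_misc
Q_total = 88.5 + 26.5 + 3.6
Q_total = 118.6 kW

118.6


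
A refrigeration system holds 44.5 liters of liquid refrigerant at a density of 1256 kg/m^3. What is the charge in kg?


Charge = V * rho / 1000
Charge = 44.5 * 1256 / 1000
Charge = 55.89 kg

55.89


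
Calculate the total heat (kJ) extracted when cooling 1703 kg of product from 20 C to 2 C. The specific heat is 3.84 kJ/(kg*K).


dT = 20 - (2) = 18 K
Q = m * cp * dT = 1703 * 3.84 * 18
Q = 117711 kJ

117711


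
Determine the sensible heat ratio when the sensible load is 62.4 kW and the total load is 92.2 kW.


SHR = Q_sensible / Q_total
SHR = 62.4 / 92.2
SHR = 0.677

0.677


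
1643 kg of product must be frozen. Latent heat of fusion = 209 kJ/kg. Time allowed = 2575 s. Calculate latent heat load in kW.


Q_lat = m * h_fg / t
Q_lat = 1643 * 209 / 2575
Q_lat = 133.35 kW

133.35


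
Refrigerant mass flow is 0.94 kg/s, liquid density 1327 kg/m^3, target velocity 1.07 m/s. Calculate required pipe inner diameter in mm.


A = m_dot / (rho * v) = 0.94 / (1327 * 1.07) = 0.0006620231145 m^2
d = sqrt(4*A/pi) * 1000
d = 29.0 mm

29.0


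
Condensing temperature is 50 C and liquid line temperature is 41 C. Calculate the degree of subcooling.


Subcooling = T_cond - T_liquid
Subcooling = 50 - 41
Subcooling = 9 K

9


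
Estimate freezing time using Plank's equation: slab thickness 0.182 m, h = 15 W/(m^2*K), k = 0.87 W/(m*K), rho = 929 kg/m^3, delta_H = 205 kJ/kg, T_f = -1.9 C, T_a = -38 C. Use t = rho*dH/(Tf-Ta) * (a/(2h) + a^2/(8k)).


dT = -1.9 - (-38) = 36.1 K
term1 = a/(2h) = 0.182/(2*15) = 0.006066666667
term2 = a^2/(8k) = 0.182^2/(8*0.87) = 0.004759195402
t = rho*dH*1000/dT * (term1 + term2)
t = 929*205*1000/36.1 * (0.006066666667 + 0.004759195402)
t = 57112 s

57112


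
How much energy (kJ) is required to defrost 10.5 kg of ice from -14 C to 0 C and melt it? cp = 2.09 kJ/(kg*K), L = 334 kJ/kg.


Sensible heat = cp * dT = 2.09 * 14 = 29.26 kJ/kg
Total per kg = 29.26 + 334 = 363.26 kJ/kg
Q = m * total = 10.5 * 363.26
Q = 3814.2 kJ

3814.2


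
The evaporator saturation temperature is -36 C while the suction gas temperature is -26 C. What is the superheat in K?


Superheat = T_suction - T_evap
Superheat = -26 - (-36)
Superheat = 10 K

10


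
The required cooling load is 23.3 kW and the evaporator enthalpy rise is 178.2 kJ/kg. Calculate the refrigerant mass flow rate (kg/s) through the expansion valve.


m_dot = Q / dh
m_dot = 23.3 / 178.2
m_dot = 0.1308 kg/s

0.1308


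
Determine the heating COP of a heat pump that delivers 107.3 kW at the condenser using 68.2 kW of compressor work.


COP_hp = Q_cond / W
COP_hp = 107.3 / 68.2
COP_hp = 1.573

1.573


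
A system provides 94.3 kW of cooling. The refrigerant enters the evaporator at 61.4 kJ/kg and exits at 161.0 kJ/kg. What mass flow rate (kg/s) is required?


dh = 161.0 - 61.4 = 99.6 kJ/kg
m_dot = Q / dh = 94.3 / 99.6 = 0.9468 kg/s

0.9468


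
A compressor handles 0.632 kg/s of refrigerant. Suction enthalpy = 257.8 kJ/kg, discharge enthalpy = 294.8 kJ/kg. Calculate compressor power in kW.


dh = 294.8 - 257.8 = 37.0 kJ/kg
W = m_dot * dh = 0.632 * 37.0 = 23.38 kW

23.38


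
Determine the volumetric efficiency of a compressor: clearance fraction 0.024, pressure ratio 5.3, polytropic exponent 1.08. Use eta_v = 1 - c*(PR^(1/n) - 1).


PR^(1/n) = 5.3^(1/1.08) = 4.68409619
eta_v = 1 - 0.024 * (4.68409619 - 1)
eta_v = 0.9116

0.9116


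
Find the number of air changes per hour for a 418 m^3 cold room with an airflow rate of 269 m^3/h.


ACH = flow / volume
ACH = 269 / 418
ACH = 0.644

0.644


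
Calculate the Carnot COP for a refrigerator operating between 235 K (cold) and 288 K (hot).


dT = 288 - 235 = 53 K
COP_carnot = T_cold / dT = 235 / 53
COP_carnot = 4.434

4.434


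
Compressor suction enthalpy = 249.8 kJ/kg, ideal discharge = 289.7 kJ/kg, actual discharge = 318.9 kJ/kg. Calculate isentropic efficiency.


dh_ideal = 289.7 - 249.8 = 39.9 kJ/kg
dh_actual = 318.9 - 249.8 = 69.1 kJ/kg
eta_s = dh_ideal / dh_actual = 39.9 / 69.1
eta_s = 0.5774

0.5774


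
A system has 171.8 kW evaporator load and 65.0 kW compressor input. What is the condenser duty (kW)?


Q_cond = Q_evap + W
Q_cond = 171.8 + 65.0
Q_cond = 236.8 kW

236.8


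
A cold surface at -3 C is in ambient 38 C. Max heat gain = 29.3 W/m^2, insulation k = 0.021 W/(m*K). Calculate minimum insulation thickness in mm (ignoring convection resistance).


dT = 38 - (-3) = 41 K
thickness = k * dT / q_max * 1000
thickness = 0.021 * 41 / 29.3 * 1000
thickness = 29.4 mm

29.4


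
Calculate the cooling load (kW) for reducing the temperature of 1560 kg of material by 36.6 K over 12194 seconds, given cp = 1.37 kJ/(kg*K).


Q = m * cp * dT / t
Q = 1560 * 1.37 * 36.6 / 12194
Q = 6.415 kW

6.415


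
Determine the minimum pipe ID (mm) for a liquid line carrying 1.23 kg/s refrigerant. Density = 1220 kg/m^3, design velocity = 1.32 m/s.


A = m_dot / (rho * v) = 1.23 / (1220 * 1.32) = 0.0007637853949 m^2
d = sqrt(4*A/pi) * 1000
d = 31.2 mm

31.2


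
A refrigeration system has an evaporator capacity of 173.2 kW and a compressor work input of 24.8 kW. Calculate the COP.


COP = Q_evap / W
COP = 173.2 / 24.8
COP = 6.984

6.984


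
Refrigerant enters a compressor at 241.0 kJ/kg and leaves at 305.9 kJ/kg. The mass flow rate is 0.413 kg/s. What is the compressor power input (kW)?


dh = 305.9 - 241.0 = 64.9 kJ/kg
W = m_dot * dh = 0.413 * 64.9 = 26.8 kW

26.8


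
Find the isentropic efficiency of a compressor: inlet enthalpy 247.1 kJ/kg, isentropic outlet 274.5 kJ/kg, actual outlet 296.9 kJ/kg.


dh_ideal = 274.5 - 247.1 = 27.4 kJ/kg
dh_actual = 296.9 - 247.1 = 49.8 kJ/kg
eta_s = dh_ideal / dh_actual = 27.4 / 49.8
eta_s = 0.5502

0.5502


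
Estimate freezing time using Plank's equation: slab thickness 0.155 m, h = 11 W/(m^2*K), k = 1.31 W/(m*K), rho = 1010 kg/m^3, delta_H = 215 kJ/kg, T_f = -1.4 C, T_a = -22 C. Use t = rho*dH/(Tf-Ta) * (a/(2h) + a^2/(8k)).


dT = -1.4 - (-22) = 20.6 K
term1 = a/(2h) = 0.155/(2*11) = 0.007045454545
term2 = a^2/(8k) = 0.155^2/(8*1.31) = 0.002292461832
t = rho*dH*1000/dT * (term1 + term2)
t = 1010*215*1000/20.6 * (0.007045454545 + 0.002292461832)
t = 98433 s

98433


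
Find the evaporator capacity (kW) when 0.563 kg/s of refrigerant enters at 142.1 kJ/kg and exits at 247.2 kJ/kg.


dh = 247.2 - 142.1 = 105.1 kJ/kg
Q_evap = m_dot * dh = 0.563 * 105.1
Q_evap = 59.17 kW

59.17


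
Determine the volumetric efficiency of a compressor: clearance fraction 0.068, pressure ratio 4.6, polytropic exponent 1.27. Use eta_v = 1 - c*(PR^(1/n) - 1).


PR^(1/n) = 4.6^(1/1.27) = 3.325497
eta_v = 1 - 0.068 * (3.325497 - 1)
eta_v = 0.8419

0.8419


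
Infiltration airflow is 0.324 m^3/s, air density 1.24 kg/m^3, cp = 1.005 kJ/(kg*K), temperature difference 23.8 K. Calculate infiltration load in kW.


Q = V_dot * rho * cp * dT
Q = 0.324 * 1.24 * 1.005 * 23.8
Q = 9.61 kW

9.61


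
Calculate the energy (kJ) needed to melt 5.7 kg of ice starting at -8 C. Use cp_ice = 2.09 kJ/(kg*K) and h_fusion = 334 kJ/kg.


Sensible heat = cp * dT = 2.09 * 8 = 16.72 kJ/kg
Total per kg = 16.72 + 334 = 350.72 kJ/kg
Q = m * total = 5.7 * 350.72
Q = 1999.1 kJ

1999.1


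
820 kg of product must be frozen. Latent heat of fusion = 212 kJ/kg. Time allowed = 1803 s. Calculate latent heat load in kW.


Q_lat = m * h_fg / t
Q_lat = 820 * 212 / 1803
Q_lat = 96.42 kW

96.42


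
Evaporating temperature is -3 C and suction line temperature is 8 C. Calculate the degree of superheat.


Superheat = T_suction - T_evap
Superheat = 8 - (-3)
Superheat = 11 K

11


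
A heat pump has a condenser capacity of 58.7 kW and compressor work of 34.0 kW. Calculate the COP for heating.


COP_hp = Q_cond / W
COP_hp = 58.7 / 34.0
COP_hp = 1.726

1.726


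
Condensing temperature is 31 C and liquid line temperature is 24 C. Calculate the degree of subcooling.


Subcooling = T_cond - T_liquid
Subcooling = 31 - 24
Subcooling = 7 K

7


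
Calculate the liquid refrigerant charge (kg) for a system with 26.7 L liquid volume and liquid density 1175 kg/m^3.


Charge = V * rho / 1000
Charge = 26.7 * 1175 / 1000
Charge = 31.37 kg

31.37


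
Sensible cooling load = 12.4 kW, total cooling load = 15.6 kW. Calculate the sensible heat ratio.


SHR = Q_sensible / Q_total
SHR = 12.4 / 15.6
SHR = 0.795

0.795


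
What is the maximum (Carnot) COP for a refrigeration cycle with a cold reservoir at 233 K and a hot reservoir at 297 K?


dT = 297 - 233 = 64 K
COP_carnot = T_cold / dT = 233 / 64
COP_carnot = 3.641

3.641


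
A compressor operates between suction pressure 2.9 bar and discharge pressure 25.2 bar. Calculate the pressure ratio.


PR = P_high / P_low
PR = 25.2 / 2.9
PR = 8.69

8.69


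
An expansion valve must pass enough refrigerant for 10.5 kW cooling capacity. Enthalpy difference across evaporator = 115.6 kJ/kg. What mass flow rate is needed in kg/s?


m_dot = Q / dh
m_dot = 10.5 / 115.6
m_dot = 0.0908 kg/s

0.0908


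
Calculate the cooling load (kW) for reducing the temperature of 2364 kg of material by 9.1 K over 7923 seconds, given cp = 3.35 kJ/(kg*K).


Q = m * cp * dT / t
Q = 2364 * 3.35 * 9.1 / 7923
Q = 9.096 kW

9.096


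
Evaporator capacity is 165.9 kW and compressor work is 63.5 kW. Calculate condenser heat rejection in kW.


Q_cond = Q_evap + W
Q_cond = 165.9 + 63.5
Q_cond = 229.4 kW

229.4


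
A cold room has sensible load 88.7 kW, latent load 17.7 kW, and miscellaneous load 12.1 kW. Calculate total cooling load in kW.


Q_total = Q_s + Q_l + Q_misc
Q_total = 88.7 + 17.7 + 12.1
Q_total = 118.5 kW

118.5


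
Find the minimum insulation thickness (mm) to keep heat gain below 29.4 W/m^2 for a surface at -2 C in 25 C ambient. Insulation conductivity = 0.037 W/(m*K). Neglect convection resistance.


dT = 25 - (-2) = 27 K
thickness = k * dT / q_max * 1000
thickness = 0.037 * 27 / 29.4 * 1000
thickness = 34.0 mm

34.0


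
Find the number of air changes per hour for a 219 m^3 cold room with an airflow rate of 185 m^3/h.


ACH = flow / volume
ACH = 185 / 219
ACH = 0.845

0.845


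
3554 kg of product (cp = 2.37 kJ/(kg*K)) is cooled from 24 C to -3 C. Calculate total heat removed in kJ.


dT = 24 - (-3) = 27 K
Q = m * cp * dT = 3554 * 2.37 * 27
Q = 227420 kJ

227420


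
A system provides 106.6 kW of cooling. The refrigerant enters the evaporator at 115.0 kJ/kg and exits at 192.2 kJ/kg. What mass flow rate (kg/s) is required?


dh = 192.2 - 115.0 = 77.2 kJ/kg
m_dot = Q / dh = 106.6 / 77.2 = 1.3808 kg/s

1.3808


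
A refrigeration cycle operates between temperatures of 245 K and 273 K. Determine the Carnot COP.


dT = 273 - 245 = 28 K
COP_carnot = T_cold / dT = 245 / 28
COP_carnot = 8.75

8.75


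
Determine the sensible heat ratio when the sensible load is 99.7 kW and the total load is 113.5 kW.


SHR = Q_sensible / Q_total
SHR = 99.7 / 113.5
SHR = 0.878

0.878


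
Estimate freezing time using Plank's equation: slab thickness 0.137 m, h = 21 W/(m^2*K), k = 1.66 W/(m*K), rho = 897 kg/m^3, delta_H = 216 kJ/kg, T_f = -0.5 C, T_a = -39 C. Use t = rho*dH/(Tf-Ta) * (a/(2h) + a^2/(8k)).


dT = -0.5 - (-39) = 38.5 K
term1 = a/(2h) = 0.137/(2*21) = 0.003261904762
term2 = a^2/(8k) = 0.137^2/(8*1.66) = 0.001413328313
t = rho*dH*1000/dT * (term1 + term2)
t = 897*216*1000/38.5 * (0.003261904762 + 0.001413328313)
t = 23528 s

23528


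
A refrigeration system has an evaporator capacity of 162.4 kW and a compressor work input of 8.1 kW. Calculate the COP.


COP = Q_evap / W
COP = 162.4 / 8.1
COP = 20.049

20.049


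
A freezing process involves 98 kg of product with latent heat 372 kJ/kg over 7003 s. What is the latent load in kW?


Q_lat = m * h_fg / t
Q_lat = 98 * 372 / 7003
Q_lat = 5.21 kW

5.21


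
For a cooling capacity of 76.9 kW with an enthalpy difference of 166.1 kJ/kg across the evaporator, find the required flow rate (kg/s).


m_dot = Q / dh
m_dot = 76.9 / 166.1
m_dot = 0.463 kg/s

0.463


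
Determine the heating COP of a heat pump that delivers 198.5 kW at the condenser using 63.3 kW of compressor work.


COP_hp = Q_cond / W
COP_hp = 198.5 / 63.3
COP_hp = 3.136

3.136


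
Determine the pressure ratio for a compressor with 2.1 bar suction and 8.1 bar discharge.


PR = P_high / P_low
PR = 8.1 / 2.1
PR = 3.857

3.857


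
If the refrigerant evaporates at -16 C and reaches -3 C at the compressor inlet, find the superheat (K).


Superheat = T_suction - T_evap
Superheat = -3 - (-16)
Superheat = 13 K

13


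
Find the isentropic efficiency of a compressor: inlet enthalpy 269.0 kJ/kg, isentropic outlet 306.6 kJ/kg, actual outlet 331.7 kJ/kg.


dh_ideal = 306.6 - 269.0 = 37.6 kJ/kg
dh_actual = 331.7 - 269.0 = 62.7 kJ/kg
eta_s = dh_ideal / dh_actual = 37.6 / 62.7
eta_s = 0.5997

0.5997


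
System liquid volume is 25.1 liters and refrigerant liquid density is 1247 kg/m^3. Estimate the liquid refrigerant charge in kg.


Charge = V * rho / 1000
Charge = 25.1 * 1247 / 1000
Charge = 31.3 kg

31.3


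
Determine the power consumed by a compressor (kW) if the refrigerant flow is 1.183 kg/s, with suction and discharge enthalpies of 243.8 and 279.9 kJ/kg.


dh = 279.9 - 243.8 = 36.1 kJ/kg
W = m_dot * dh = 1.183 * 36.1 = 42.71 kW

42.71


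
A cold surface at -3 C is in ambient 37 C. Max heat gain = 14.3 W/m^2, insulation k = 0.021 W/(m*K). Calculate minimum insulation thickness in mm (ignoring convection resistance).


dT = 37 - (-3) = 40 K
thickness = k * dT / q_max * 1000
thickness = 0.021 * 40 / 14.3 * 1000
thickness = 58.7 mm

58.7


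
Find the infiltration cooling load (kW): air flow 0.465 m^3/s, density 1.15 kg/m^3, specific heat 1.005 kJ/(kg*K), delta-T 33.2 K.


Q = V_dot * rho * cp * dT
Q = 0.465 * 1.15 * 1.005 * 33.2
Q = 17.842 kW

17.842


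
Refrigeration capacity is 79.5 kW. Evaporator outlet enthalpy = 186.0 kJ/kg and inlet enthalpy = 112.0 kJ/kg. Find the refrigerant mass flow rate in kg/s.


dh = 186.0 - 112.0 = 74.0 kJ/kg
m_dot = Q / dh = 79.5 / 74.0 = 1.0743 kg/s

1.0743


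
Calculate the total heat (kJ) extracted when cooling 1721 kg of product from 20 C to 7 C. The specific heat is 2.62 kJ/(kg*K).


dT = 20 - (7) = 13 K
Q = m * cp * dT = 1721 * 2.62 * 13
Q = 58617 kJ

58617


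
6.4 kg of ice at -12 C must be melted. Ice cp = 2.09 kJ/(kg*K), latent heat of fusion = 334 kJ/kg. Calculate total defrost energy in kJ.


Sensible heat = cp * dT = 2.09 * 12 = 25.08 kJ/kg
Total per kg = 25.08 + 334 = 359.08 kJ/kg
Q = m * total = 6.4 * 359.08
Q = 2298.1 kJ

2298.1


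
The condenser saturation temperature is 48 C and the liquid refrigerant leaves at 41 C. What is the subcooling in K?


Subcooling = T_cond - T_liquid
Subcooling = 48 - 41
Subcooling = 7 K

7


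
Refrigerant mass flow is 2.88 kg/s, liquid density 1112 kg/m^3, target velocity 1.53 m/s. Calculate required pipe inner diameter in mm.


A = m_dot / (rho * v) = 2.88 / (1112 * 1.53) = 0.001692763436 m^2
d = sqrt(4*A/pi) * 1000
d = 46.4 mm

46.4


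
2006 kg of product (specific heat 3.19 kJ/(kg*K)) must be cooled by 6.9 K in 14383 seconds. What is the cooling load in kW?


Q = m * cp * dT / t
Q = 2006 * 3.19 * 6.9 / 14383
Q = 3.07 kW

3.07


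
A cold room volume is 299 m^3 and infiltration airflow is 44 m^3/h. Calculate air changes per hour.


ACH = flow / volume
ACH = 44 / 299
ACH = 0.147

0.147


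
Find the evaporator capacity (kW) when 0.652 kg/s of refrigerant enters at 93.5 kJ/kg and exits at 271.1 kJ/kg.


dh = 271.1 - 93.5 = 177.6 kJ/kg
Q_evap = m_dot * dh = 0.652 * 177.6
Q_evap = 115.8 kW

115.8


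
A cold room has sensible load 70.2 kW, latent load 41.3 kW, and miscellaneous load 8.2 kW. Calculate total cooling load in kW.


Q_total = Q_s + Q_l + Q_misc
Q_total = 70.2 + 41.3 + 8.2
Q_total = 119.7 kW

119.7


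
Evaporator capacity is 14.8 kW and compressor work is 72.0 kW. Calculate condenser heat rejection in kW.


Q_cond = Q_evap + W
Q_cond = 14.8 + 72.0
Q_cond = 86.8 kW

86.8


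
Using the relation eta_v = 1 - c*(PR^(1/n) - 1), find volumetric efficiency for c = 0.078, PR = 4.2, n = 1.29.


PR^(1/n) = 4.2^(1/1.29) = 3.04185834
eta_v = 1 - 0.078 * (3.04185834 - 1)
eta_v = 0.8407

0.8407


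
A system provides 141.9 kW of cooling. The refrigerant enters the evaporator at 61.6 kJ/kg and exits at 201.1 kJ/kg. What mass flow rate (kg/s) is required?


dh = 201.1 - 61.6 = 139.5 kJ/kg
m_dot = Q / dh = 141.9 / 139.5 = 1.0172 kg/s

1.0172


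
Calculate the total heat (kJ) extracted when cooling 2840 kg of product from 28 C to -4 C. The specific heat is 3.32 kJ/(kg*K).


dT = 28 - (-4) = 32 K
Q = m * cp * dT = 2840 * 3.32 * 32
Q = 301722 kJ

301722


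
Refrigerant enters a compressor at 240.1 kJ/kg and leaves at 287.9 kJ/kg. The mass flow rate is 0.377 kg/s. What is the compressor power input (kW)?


dh = 287.9 - 240.1 = 47.8 kJ/kg
W = m_dot * dh = 0.377 * 47.8 = 18.02 kW

18.02


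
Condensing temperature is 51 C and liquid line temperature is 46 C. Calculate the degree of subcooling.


Subcooling = T_cond - T_liquid
Subcooling = 51 - 46
Subcooling = 5 K

5


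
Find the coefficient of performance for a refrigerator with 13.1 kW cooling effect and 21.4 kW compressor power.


COP = Q_evap / W
COP = 13.1 / 21.4
COP = 0.612

0.612


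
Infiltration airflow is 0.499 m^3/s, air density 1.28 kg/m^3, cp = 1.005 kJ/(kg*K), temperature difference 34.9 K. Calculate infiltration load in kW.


Q = V_dot * rho * cp * dT
Q = 0.499 * 1.28 * 1.005 * 34.9
Q = 22.403 kW

22.403


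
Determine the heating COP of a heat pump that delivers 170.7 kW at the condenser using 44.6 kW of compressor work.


COP_hp = Q_cond / W
COP_hp = 170.7 / 44.6
COP_hp = 3.827

3.827


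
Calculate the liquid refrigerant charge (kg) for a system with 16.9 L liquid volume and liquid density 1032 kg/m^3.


Charge = V * rho / 1000
Charge = 16.9 * 1032 / 1000
Charge = 17.44 kg

17.44


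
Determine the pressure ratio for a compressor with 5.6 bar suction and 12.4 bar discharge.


PR = P_high / P_low
PR = 12.4 / 5.6
PR = 2.214

2.214


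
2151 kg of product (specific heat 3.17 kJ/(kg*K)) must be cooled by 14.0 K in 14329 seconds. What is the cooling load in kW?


Q = m * cp * dT / t
Q = 2151 * 3.17 * 14.0 / 14329
Q = 6.662 kW

6.662


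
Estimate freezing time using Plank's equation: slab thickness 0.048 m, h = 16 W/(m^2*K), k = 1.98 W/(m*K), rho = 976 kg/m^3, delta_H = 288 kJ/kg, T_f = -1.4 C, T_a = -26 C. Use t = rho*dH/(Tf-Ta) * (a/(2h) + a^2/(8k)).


dT = -1.4 - (-26) = 24.6 K
term1 = a/(2h) = 0.048/(2*16) = 0.0015
term2 = a^2/(8k) = 0.048^2/(8*1.98) = 0.0001454545455
t = rho*dH*1000/dT * (term1 + term2)
t = 976*288*1000/24.6 * (0.0015 + 0.0001454545455)
t = 18802 s

18802


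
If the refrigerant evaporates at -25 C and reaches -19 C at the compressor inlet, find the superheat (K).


Superheat = T_suction - T_evap
Superheat = -19 - (-25)
Superheat = 6 K

6


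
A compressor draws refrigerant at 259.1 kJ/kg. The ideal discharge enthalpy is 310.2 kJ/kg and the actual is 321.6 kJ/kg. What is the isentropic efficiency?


dh_ideal = 310.2 - 259.1 = 51.1 kJ/kg
dh_actual = 321.6 - 259.1 = 62.5 kJ/kg
eta_s = dh_ideal / dh_actual = 51.1 / 62.5
eta_s = 0.8176

0.8176


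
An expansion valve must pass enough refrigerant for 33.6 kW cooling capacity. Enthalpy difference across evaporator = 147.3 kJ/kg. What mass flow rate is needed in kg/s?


m_dot = Q / dh
m_dot = 33.6 / 147.3
m_dot = 0.2281 kg/s

0.2281


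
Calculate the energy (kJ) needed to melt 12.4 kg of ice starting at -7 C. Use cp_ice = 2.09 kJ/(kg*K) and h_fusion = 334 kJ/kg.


Sensible heat = cp * dT = 2.09 * 7 = 14.63 kJ/kg
Total per kg = 14.63 + 334 = 348.63 kJ/kg
Q = m * total = 12.4 * 348.63
Q = 4323.0 kJ

4323.0


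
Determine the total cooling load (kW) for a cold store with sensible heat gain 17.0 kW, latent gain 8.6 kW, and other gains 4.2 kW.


Q_total = Q_s + Q_l + Q_misc
Q_total = 17.0 + 8.6 + 4.2
Q_total = 29.8 kW

29.8


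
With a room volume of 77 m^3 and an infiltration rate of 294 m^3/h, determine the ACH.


ACH = flow / volume
ACH = 294 / 77
ACH = 3.818

3.818


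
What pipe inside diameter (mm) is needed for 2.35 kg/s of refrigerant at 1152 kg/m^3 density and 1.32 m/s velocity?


A = m_dot / (rho * v) = 2.35 / (1152 * 1.32) = 0.001545401936 m^2
d = sqrt(4*A/pi) * 1000
d = 44.4 mm

44.4


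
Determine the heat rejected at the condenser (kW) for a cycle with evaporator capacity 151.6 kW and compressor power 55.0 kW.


Q_cond = Q_evap + W
Q_cond = 151.6 + 55.0
Q_cond = 206.6 kW

206.6


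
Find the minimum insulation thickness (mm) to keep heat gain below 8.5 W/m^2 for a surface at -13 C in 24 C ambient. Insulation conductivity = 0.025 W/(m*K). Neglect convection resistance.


dT = 24 - (-13) = 37 K
thickness = k * dT / q_max * 1000
thickness = 0.025 * 37 / 8.5 * 1000
thickness = 108.8 mm

108.8


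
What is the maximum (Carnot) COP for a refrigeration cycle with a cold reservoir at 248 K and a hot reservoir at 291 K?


dT = 291 - 248 = 43 K
COP_carnot = T_cold / dT = 248 / 43
COP_carnot = 5.767

5.767


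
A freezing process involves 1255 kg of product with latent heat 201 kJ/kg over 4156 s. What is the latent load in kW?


Q_lat = m * h_fg / t
Q_lat = 1255 * 201 / 4156
Q_lat = 60.7 kW

60.7


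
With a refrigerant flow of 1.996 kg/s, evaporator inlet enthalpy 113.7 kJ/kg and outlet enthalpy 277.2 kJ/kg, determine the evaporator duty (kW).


dh = 277.2 - 113.7 = 163.5 kJ/kg
Q_evap = m_dot * dh = 1.996 * 163.5
Q_evap = 326.35 kW

326.35


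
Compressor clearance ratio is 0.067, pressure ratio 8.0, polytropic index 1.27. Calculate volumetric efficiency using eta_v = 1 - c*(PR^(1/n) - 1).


PR^(1/n) = 8.0^(1/1.27) = 5.14155491
eta_v = 1 - 0.067 * (5.14155491 - 1)
eta_v = 0.7225

0.7225


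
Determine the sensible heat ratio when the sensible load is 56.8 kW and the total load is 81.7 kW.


SHR = Q_sensible / Q_total
SHR = 56.8 / 81.7
SHR = 0.695

0.695


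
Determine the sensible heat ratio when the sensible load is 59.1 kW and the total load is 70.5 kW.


SHR = Q_sensible / Q_total
SHR = 59.1 / 70.5
SHR = 0.838

0.838


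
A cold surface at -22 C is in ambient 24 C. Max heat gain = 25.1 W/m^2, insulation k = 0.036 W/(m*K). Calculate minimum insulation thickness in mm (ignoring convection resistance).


dT = 24 - (-22) = 46 K
thickness = k * dT / q_max * 1000
thickness = 0.036 * 46 / 25.1 * 1000
thickness = 66.0 mm

66.0


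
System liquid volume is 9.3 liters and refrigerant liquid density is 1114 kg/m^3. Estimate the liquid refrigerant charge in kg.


Charge = V * rho / 1000
Charge = 9.3 * 1114 / 1000
Charge = 10.36 kg

10.36


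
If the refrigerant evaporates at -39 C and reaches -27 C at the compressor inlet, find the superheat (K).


Superheat = T_suction - T_evap
Superheat = -27 - (-39)
Superheat = 12 K

12


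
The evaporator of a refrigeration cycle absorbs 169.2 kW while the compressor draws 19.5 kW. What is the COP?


COP = Q_evap / W
COP = 169.2 / 19.5
COP = 8.677

8.677


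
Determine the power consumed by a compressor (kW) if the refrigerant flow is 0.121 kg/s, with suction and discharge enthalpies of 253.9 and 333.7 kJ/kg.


dh = 333.7 - 253.9 = 79.8 kJ/kg
W = m_dot * dh = 0.121 * 79.8 = 9.66 kW

9.66


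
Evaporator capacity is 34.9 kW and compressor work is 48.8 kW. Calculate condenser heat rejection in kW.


Q_cond = Q_evap + W
Q_cond = 34.9 + 48.8
Q_cond = 83.7 kW

83.7


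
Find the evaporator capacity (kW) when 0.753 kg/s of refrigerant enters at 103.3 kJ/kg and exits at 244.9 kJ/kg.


dh = 244.9 - 103.3 = 141.6 kJ/kg
Q_evap = m_dot * dh = 0.753 * 141.6
Q_evap = 106.62 kW

106.62


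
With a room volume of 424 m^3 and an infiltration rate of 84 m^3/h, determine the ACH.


ACH = flow / volume
ACH = 84 / 424
ACH = 0.198

0.198


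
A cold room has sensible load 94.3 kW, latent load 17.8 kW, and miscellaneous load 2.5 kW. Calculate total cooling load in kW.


Q_total = Q_s + Q_l + Q_misc
Q_total = 94.3 + 17.8 + 2.5
Q_total = 114.6 kW

114.6


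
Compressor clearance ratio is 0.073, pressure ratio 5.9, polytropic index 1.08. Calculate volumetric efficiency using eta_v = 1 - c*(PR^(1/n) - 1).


PR^(1/n) = 5.9^(1/1.08) = 5.17311178
eta_v = 1 - 0.073 * (5.17311178 - 1)
eta_v = 0.6954

0.6954


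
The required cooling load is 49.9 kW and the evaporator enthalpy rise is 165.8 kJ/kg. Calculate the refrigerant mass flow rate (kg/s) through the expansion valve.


m_dot = Q / dh
m_dot = 49.9 / 165.8
m_dot = 0.301 kg/s

0.301


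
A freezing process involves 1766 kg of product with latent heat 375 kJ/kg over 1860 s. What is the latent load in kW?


Q_lat = m * h_fg / t
Q_lat = 1766 * 375 / 1860
Q_lat = 356.05 kW

356.05


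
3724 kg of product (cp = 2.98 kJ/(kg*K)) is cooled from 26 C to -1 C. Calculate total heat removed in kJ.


dT = 26 - (-1) = 27 K
Q = m * cp * dT = 3724 * 2.98 * 27
Q = 299633 kJ

299633


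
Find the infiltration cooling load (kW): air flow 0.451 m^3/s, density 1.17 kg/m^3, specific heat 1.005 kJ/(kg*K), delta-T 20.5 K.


Q = V_dot * rho * cp * dT
Q = 0.451 * 1.17 * 1.005 * 20.5
Q = 10.871 kW

10.871


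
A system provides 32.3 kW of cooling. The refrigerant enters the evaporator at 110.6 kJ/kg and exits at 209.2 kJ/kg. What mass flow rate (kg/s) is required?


dh = 209.2 - 110.6 = 98.6 kJ/kg
m_dot = Q / dh = 32.3 / 98.6 = 0.3276 kg/s

0.3276


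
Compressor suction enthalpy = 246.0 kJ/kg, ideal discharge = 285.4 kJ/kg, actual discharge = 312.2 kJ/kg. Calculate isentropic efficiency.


dh_ideal = 285.4 - 246.0 = 39.4 kJ/kg
dh_actual = 312.2 - 246.0 = 66.2 kJ/kg
eta_s = dh_ideal / dh_actual = 39.4 / 66.2
eta_s = 0.5952

0.5952


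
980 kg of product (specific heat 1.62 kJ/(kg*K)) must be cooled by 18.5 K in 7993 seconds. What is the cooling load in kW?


Q = m * cp * dT / t
Q = 980 * 1.62 * 18.5 / 7993
Q = 3.675 kW

3.675


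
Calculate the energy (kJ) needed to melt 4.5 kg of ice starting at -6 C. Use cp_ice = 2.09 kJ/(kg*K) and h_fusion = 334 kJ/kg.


Sensible heat = cp * dT = 2.09 * 6 = 12.54 kJ/kg
Total per kg = 12.54 + 334 = 346.54 kJ/kg
Q = m * total = 4.5 * 346.54
Q = 1559.4 kJ

1559.4


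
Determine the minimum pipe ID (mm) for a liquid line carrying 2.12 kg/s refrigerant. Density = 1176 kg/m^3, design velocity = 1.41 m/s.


A = m_dot / (rho * v) = 2.12 / (1176 * 1.41) = 0.001278525595 m^2
d = sqrt(4*A/pi) * 1000
d = 40.3 mm

40.3


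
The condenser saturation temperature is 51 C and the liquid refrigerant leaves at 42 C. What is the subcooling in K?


Subcooling = T_cond - T_liquid
Subcooling = 51 - 42
Subcooling = 9 K

9


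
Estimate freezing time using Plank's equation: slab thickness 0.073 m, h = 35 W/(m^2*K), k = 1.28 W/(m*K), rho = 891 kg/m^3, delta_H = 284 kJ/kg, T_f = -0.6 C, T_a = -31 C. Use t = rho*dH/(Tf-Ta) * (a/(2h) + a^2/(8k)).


dT = -0.6 - (-31) = 30.4 K
term1 = a/(2h) = 0.073/(2*35) = 0.001042857143
term2 = a^2/(8k) = 0.073^2/(8*1.28) = 0.0005204101562
t = rho*dH*1000/dT * (term1 + term2)
t = 891*284*1000/30.4 * (0.001042857143 + 0.0005204101562)
t = 13012 s

13012


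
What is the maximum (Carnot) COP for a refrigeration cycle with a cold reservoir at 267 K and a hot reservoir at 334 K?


dT = 334 - 267 = 67 K
COP_carnot = T_cold / dT = 267 / 67
COP_carnot = 3.985

3.985


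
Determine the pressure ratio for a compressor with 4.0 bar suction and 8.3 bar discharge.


PR = P_high / P_low
PR = 8.3 / 4.0
PR = 2.075

2.075


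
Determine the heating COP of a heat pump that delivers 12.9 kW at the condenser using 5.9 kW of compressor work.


COP_hp = Q_cond / W
COP_hp = 12.9 / 5.9
COP_hp = 2.186

2.186


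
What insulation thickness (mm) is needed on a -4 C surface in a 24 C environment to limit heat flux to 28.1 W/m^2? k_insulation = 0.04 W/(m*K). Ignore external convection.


dT = 24 - (-4) = 28 K
thickness = k * dT / q_max * 1000
thickness = 0.04 * 28 / 28.1 * 1000
thickness = 39.9 mm

39.9


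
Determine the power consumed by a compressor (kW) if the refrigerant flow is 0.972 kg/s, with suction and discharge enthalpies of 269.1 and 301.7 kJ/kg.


dh = 301.7 - 269.1 = 32.6 kJ/kg
W = m_dot * dh = 0.972 * 32.6 = 31.69 kW

31.69


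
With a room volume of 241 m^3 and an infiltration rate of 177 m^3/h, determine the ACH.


ACH = flow / volume
ACH = 177 / 241
ACH = 0.734

0.734


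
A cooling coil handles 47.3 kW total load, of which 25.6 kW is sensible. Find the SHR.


SHR = Q_sensible / Q_total
SHR = 25.6 / 47.3
SHR = 0.541

0.541


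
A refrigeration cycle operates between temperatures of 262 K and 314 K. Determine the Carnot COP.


dT = 314 - 262 = 52 K
COP_carnot = T_cold / dT = 262 / 52
COP_carnot = 5.038

5.038


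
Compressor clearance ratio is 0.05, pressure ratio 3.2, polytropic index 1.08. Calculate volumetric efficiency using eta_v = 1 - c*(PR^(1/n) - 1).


PR^(1/n) = 3.2^(1/1.08) = 2.93583377
eta_v = 1 - 0.05 * (2.93583377 - 1)
eta_v = 0.9032

0.9032


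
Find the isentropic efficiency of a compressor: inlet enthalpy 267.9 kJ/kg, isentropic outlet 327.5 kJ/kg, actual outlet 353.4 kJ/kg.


dh_ideal = 327.5 - 267.9 = 59.6 kJ/kg
dh_actual = 353.4 - 267.9 = 85.5 kJ/kg
eta_s = dh_ideal / dh_actual = 59.6 / 85.5
eta_s = 0.6971

0.6971


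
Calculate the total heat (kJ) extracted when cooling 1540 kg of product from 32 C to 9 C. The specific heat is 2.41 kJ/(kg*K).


dT = 32 - (9) = 23 K
Q = m * cp * dT = 1540 * 2.41 * 23
Q = 85362 kJ

85362


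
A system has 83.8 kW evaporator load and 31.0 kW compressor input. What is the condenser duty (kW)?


Q_cond = Q_evap + W
Q_cond = 83.8 + 31.0
Q_cond = 114.8 kW

114.8


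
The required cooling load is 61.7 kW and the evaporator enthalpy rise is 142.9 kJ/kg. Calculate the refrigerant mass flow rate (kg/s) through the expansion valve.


m_dot = Q / dh
m_dot = 61.7 / 142.9
m_dot = 0.4318 kg/s

0.4318


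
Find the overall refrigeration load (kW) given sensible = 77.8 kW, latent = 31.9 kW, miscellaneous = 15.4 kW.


Q_total = Q_s + Q_l + Q_misc
Q_total = 77.8 + 31.9 + 15.4
Q_total = 125.1 kW

125.1


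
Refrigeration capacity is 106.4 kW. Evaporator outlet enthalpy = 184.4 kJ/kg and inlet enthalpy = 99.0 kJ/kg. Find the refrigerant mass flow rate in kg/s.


dh = 184.4 - 99.0 = 85.4 kJ/kg
m_dot = Q / dh = 106.4 / 85.4 = 1.2459 kg/s

1.2459


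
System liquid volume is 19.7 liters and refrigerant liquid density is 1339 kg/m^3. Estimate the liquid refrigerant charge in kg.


Charge = V * rho / 1000
Charge = 19.7 * 1339 / 1000
Charge = 26.38 kg

26.38


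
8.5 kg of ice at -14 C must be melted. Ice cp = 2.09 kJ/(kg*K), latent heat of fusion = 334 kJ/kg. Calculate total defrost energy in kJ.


Sensible heat = cp * dT = 2.09 * 14 = 29.26 kJ/kg
Total per kg = 29.26 + 334 = 363.26 kJ/kg
Q = m * total = 8.5 * 363.26
Q = 3087.7 kJ

3087.7


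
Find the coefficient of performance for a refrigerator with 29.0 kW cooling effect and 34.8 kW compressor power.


COP = Q_evap / W
COP = 29.0 / 34.8
COP = 0.833

0.833


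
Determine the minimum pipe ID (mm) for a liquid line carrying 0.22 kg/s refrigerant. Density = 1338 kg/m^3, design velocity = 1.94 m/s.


A = m_dot / (rho * v) = 0.22 / (1338 * 1.94) = 0.00008475490423 m^2
d = sqrt(4*A/pi) * 1000
d = 10.4 mm

10.4


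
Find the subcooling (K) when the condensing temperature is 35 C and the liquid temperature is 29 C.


Subcooling = T_cond - T_liquid
Subcooling = 35 - 29
Subcooling = 6 K

6


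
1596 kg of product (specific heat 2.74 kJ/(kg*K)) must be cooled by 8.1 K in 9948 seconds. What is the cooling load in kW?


Q = m * cp * dT / t
Q = 1596 * 2.74 * 8.1 / 9948
Q = 3.561 kW

3.561


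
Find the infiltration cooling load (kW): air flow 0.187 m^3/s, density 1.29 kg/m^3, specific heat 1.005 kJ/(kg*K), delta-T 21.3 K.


Q = V_dot * rho * cp * dT
Q = 0.187 * 1.29 * 1.005 * 21.3
Q = 5.164 kW

5.164


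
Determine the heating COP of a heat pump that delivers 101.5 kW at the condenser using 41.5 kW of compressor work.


COP_hp = Q_cond / W
COP_hp = 101.5 / 41.5
COP_hp = 2.446

2.446


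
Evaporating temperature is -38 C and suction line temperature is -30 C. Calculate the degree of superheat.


Superheat = T_suction - T_evap
Superheat = -30 - (-38)
Superheat = 8 K

8
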